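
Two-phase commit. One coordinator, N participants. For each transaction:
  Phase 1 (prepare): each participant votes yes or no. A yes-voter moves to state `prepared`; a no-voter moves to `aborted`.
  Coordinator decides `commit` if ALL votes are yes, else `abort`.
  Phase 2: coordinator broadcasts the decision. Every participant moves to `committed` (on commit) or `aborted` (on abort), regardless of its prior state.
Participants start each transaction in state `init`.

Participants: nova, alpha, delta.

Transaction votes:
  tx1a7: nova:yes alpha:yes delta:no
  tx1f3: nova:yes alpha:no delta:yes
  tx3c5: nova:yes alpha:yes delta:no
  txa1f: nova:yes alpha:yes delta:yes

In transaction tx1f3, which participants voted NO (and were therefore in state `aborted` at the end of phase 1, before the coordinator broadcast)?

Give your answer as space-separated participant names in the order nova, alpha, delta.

Answer: alpha

Derivation:
Txn tx1f3 phase 1: nova yes -> prepared; alpha no -> aborted; delta yes -> prepared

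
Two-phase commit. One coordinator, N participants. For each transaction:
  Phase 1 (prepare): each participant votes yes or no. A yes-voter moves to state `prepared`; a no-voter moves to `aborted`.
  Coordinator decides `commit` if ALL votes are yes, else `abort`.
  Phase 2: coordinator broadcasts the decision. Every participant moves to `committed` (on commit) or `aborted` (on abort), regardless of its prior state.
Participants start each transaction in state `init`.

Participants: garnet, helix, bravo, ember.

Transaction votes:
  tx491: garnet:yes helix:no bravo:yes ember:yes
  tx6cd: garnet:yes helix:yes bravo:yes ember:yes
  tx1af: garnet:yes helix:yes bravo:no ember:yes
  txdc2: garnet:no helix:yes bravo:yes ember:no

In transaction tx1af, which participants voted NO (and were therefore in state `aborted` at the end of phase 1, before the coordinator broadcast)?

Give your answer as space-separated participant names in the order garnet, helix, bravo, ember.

Txn tx1af phase 1: garnet yes -> prepared; helix yes -> prepared; bravo no -> aborted; ember yes -> prepared

Answer: bravo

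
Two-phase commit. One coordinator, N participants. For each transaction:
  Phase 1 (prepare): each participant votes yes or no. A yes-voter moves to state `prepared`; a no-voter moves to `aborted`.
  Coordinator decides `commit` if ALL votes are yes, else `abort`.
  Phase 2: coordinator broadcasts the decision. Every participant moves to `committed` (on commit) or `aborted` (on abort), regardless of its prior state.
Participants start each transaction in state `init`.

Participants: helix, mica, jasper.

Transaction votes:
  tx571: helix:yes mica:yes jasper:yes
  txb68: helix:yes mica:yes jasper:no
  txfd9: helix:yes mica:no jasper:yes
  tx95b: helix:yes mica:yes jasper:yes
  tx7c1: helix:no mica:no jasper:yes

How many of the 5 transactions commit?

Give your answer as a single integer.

Answer: 2

Derivation:
tx571: all yes -> commit (commits=1)
txb68: no from jasper -> abort (commits=1)
txfd9: no from mica -> abort (commits=1)
tx95b: all yes -> commit (commits=2)
tx7c1: no from helix, mica -> abort (commits=2)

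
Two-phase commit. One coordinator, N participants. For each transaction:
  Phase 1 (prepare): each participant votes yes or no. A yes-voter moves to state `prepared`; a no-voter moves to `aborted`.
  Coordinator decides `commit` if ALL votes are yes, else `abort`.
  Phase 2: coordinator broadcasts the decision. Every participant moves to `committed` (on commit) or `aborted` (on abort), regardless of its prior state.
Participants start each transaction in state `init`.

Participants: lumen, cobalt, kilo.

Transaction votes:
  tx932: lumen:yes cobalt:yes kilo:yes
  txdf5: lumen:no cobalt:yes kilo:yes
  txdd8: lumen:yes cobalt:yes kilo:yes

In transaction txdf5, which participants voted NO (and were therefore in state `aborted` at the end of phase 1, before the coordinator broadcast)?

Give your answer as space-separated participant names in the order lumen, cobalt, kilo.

Answer: lumen

Derivation:
Txn txdf5 phase 1: lumen no -> aborted; cobalt yes -> prepared; kilo yes -> prepared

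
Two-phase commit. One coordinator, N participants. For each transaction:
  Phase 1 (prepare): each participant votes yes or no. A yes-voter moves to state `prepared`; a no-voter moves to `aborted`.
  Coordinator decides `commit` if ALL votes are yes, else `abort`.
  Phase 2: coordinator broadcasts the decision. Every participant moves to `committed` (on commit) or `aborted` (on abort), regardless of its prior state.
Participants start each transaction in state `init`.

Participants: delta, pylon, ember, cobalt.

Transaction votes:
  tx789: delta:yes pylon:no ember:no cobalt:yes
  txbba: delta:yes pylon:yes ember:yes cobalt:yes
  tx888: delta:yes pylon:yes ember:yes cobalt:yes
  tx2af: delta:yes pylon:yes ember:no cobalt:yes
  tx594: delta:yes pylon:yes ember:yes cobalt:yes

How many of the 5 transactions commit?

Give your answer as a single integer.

Answer: 3

Derivation:
tx789: no from pylon, ember -> abort (commits=0)
txbba: all yes -> commit (commits=1)
tx888: all yes -> commit (commits=2)
tx2af: no from ember -> abort (commits=2)
tx594: all yes -> commit (commits=3)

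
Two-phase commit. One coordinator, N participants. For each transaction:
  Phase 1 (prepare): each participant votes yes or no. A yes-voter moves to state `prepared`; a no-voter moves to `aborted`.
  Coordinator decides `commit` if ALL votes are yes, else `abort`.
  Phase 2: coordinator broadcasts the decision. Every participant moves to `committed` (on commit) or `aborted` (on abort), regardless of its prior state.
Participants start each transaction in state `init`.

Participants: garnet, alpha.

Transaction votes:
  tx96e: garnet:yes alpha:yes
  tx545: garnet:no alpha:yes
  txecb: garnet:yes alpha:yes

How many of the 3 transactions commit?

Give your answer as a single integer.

tx96e: all yes -> commit (commits=1)
tx545: no from garnet -> abort (commits=1)
txecb: all yes -> commit (commits=2)

Answer: 2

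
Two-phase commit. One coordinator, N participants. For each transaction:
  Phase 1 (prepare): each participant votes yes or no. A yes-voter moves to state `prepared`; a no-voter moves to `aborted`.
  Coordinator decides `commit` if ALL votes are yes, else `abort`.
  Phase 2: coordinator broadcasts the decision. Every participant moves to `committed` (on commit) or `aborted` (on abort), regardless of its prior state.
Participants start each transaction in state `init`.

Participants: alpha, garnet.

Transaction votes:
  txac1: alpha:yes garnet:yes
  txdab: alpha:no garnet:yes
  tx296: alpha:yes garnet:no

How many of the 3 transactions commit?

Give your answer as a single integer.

txac1: all yes -> commit (commits=1)
txdab: no from alpha -> abort (commits=1)
tx296: no from garnet -> abort (commits=1)

Answer: 1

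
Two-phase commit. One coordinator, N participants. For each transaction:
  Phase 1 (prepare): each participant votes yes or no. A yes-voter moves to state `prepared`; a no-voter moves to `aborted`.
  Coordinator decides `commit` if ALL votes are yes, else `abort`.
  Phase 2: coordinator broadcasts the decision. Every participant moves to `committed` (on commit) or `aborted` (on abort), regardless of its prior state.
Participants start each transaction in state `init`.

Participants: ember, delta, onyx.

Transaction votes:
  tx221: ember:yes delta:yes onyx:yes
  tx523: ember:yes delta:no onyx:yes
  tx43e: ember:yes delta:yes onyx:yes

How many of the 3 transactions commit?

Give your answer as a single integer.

Answer: 2

Derivation:
tx221: all yes -> commit (commits=1)
tx523: no from delta -> abort (commits=1)
tx43e: all yes -> commit (commits=2)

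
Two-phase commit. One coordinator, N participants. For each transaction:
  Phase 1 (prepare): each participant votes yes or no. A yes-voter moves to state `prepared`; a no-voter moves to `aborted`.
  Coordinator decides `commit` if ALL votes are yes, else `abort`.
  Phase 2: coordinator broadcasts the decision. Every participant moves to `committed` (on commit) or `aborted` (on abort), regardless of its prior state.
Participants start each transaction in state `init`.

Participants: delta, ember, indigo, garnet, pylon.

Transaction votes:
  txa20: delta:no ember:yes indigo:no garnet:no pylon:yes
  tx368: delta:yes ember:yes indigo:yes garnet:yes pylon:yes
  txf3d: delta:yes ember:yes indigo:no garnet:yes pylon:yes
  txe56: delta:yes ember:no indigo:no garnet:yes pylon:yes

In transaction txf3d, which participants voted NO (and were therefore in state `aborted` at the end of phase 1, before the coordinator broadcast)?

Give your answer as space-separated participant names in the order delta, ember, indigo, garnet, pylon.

Answer: indigo

Derivation:
Txn txf3d phase 1: delta yes -> prepared; ember yes -> prepared; indigo no -> aborted; garnet yes -> prepared; pylon yes -> prepared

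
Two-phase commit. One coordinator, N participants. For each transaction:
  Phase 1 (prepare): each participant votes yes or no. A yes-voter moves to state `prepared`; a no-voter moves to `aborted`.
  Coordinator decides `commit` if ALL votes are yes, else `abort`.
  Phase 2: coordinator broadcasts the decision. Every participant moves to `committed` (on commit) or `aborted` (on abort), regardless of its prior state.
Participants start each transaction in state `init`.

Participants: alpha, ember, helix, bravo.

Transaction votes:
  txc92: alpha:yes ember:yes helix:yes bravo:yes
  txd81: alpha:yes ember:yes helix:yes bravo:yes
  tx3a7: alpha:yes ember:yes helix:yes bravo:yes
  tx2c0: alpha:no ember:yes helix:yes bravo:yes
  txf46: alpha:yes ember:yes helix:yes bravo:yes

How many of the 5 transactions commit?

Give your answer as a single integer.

txc92: all yes -> commit (commits=1)
txd81: all yes -> commit (commits=2)
tx3a7: all yes -> commit (commits=3)
tx2c0: no from alpha -> abort (commits=3)
txf46: all yes -> commit (commits=4)

Answer: 4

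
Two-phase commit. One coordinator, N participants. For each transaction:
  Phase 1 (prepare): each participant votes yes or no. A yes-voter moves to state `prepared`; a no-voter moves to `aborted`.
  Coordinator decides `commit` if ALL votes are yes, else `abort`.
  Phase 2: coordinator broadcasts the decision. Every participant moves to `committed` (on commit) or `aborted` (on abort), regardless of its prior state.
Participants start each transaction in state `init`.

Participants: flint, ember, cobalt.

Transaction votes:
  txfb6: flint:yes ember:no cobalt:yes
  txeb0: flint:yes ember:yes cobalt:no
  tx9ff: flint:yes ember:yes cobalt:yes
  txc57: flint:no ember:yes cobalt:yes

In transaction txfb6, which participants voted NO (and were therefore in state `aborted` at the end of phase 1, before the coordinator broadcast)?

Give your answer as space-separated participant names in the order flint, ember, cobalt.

Txn txfb6 phase 1: flint yes -> prepared; ember no -> aborted; cobalt yes -> prepared

Answer: ember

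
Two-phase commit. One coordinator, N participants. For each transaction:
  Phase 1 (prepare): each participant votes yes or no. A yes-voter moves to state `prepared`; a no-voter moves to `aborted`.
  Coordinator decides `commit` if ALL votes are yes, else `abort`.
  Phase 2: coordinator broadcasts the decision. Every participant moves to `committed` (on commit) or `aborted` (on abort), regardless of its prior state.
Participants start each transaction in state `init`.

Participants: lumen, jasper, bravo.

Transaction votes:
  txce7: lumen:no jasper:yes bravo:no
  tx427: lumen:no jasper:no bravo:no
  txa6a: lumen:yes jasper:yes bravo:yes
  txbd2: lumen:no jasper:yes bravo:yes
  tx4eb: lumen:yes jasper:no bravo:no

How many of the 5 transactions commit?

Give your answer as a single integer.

Answer: 1

Derivation:
txce7: no from lumen, bravo -> abort (commits=0)
tx427: no from lumen, jasper, bravo -> abort (commits=0)
txa6a: all yes -> commit (commits=1)
txbd2: no from lumen -> abort (commits=1)
tx4eb: no from jasper, bravo -> abort (commits=1)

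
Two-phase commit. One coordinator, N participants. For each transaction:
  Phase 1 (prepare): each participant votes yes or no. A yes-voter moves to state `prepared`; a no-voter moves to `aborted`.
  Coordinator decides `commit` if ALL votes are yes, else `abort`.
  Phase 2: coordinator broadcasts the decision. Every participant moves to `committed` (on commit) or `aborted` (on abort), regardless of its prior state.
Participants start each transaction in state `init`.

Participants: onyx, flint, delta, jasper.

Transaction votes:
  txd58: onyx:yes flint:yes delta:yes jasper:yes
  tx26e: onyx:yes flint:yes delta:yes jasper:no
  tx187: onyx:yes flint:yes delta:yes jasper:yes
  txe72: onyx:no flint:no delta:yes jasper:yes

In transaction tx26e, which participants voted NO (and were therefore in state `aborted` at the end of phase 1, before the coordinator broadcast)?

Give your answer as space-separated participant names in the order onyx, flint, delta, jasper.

Answer: jasper

Derivation:
Txn tx26e phase 1: onyx yes -> prepared; flint yes -> prepared; delta yes -> prepared; jasper no -> aborted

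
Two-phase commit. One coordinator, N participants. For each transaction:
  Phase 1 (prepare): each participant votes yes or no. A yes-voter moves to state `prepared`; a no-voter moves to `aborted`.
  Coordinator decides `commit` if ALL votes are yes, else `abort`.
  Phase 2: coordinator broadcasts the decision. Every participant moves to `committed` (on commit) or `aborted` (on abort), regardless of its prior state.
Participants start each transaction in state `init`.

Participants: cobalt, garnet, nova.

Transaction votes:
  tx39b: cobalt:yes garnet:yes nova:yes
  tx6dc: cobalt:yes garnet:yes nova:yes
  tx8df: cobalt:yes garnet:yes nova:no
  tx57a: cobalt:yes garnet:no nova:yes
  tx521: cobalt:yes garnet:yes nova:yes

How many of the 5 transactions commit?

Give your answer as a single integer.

tx39b: all yes -> commit (commits=1)
tx6dc: all yes -> commit (commits=2)
tx8df: no from nova -> abort (commits=2)
tx57a: no from garnet -> abort (commits=2)
tx521: all yes -> commit (commits=3)

Answer: 3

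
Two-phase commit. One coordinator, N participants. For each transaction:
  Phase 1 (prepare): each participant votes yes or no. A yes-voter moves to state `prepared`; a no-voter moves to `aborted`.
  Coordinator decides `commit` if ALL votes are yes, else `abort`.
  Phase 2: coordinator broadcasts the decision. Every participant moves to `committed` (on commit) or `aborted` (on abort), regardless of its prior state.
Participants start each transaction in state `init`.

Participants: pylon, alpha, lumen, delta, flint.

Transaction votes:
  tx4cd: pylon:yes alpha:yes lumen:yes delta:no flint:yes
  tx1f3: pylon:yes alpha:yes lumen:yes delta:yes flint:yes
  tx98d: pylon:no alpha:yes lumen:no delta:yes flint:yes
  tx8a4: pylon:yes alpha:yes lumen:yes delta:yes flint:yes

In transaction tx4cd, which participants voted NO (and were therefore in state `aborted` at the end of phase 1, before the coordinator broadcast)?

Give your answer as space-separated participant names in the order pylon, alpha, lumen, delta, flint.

Txn tx4cd phase 1: pylon yes -> prepared; alpha yes -> prepared; lumen yes -> prepared; delta no -> aborted; flint yes -> prepared

Answer: delta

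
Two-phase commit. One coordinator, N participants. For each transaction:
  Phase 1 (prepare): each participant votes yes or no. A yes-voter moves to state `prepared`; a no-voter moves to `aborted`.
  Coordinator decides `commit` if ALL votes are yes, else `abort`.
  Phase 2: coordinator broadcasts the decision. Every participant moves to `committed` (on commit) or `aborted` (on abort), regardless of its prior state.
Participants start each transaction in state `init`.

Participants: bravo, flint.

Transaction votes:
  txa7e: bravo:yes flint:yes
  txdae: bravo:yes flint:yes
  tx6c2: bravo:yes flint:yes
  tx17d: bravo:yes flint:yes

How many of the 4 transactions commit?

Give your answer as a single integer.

Answer: 4

Derivation:
txa7e: all yes -> commit (commits=1)
txdae: all yes -> commit (commits=2)
tx6c2: all yes -> commit (commits=3)
tx17d: all yes -> commit (commits=4)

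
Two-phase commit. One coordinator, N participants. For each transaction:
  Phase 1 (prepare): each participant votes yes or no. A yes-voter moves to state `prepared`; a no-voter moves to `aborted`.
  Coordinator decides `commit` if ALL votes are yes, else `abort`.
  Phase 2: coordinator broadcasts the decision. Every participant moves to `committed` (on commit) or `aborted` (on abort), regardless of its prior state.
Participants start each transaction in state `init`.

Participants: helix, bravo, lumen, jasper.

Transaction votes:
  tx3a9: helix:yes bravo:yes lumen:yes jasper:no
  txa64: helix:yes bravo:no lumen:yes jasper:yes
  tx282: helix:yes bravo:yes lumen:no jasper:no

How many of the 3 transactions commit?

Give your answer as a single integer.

Answer: 0

Derivation:
tx3a9: no from jasper -> abort (commits=0)
txa64: no from bravo -> abort (commits=0)
tx282: no from lumen, jasper -> abort (commits=0)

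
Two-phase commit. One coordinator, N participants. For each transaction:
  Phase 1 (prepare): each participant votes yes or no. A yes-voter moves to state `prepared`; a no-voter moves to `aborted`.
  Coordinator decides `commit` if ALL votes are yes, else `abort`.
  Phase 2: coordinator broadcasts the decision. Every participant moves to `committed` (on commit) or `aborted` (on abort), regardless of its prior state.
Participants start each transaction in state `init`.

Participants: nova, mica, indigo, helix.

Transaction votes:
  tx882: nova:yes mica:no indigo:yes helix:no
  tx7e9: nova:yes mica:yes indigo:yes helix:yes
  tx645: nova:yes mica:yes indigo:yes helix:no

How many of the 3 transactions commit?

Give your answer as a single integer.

Answer: 1

Derivation:
tx882: no from mica, helix -> abort (commits=0)
tx7e9: all yes -> commit (commits=1)
tx645: no from helix -> abort (commits=1)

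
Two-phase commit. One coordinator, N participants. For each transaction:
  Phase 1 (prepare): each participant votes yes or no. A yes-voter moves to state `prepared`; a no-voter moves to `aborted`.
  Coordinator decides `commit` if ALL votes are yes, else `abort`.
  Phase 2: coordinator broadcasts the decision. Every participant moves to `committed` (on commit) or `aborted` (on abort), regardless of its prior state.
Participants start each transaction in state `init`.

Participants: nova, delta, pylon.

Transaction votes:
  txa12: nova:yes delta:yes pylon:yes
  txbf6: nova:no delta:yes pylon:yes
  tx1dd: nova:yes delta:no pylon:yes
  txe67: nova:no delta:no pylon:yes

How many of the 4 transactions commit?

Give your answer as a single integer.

Answer: 1

Derivation:
txa12: all yes -> commit (commits=1)
txbf6: no from nova -> abort (commits=1)
tx1dd: no from delta -> abort (commits=1)
txe67: no from nova, delta -> abort (commits=1)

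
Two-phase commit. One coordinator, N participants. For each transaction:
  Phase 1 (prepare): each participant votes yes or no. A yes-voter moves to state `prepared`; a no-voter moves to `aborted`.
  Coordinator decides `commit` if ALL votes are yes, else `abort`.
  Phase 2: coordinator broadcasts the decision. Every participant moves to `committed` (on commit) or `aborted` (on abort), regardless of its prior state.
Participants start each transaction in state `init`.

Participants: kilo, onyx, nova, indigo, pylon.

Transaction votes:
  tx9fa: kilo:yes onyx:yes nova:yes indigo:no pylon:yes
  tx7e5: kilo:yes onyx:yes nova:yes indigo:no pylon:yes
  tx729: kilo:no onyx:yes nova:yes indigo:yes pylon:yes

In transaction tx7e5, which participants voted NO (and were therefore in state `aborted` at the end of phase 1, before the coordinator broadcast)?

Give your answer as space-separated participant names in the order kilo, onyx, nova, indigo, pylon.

Answer: indigo

Derivation:
Txn tx7e5 phase 1: kilo yes -> prepared; onyx yes -> prepared; nova yes -> prepared; indigo no -> aborted; pylon yes -> prepared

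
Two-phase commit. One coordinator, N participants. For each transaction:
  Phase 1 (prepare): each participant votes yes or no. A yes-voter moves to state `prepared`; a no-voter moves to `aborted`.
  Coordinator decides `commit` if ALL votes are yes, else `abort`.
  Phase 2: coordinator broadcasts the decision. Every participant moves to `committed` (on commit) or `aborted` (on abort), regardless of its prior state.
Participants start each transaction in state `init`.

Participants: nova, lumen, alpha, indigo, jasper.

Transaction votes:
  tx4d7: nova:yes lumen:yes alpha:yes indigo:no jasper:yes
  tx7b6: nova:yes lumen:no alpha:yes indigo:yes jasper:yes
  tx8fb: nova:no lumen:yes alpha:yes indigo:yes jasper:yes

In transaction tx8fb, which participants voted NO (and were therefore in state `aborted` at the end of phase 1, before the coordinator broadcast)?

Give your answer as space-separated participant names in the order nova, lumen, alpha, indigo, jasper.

Txn tx8fb phase 1: nova no -> aborted; lumen yes -> prepared; alpha yes -> prepared; indigo yes -> prepared; jasper yes -> prepared

Answer: nova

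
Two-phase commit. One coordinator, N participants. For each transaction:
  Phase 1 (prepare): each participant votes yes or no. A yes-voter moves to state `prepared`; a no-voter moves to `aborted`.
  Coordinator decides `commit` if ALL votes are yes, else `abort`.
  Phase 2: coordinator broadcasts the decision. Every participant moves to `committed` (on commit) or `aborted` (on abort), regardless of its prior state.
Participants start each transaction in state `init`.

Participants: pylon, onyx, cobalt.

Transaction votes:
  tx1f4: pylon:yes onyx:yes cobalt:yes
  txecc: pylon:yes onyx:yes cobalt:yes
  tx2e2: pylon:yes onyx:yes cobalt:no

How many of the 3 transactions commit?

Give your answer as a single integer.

Answer: 2

Derivation:
tx1f4: all yes -> commit (commits=1)
txecc: all yes -> commit (commits=2)
tx2e2: no from cobalt -> abort (commits=2)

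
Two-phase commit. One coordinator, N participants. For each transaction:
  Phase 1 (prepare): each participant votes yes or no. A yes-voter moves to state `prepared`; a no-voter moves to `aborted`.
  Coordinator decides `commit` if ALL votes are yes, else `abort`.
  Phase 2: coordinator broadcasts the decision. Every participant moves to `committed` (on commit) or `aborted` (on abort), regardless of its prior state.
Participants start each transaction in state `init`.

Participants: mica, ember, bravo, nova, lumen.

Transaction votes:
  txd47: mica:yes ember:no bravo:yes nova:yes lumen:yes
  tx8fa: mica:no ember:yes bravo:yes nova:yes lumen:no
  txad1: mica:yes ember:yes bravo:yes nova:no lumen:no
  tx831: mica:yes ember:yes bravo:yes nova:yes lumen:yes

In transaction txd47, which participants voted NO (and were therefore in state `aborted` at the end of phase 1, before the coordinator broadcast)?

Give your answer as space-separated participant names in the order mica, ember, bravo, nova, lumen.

Txn txd47 phase 1: mica yes -> prepared; ember no -> aborted; bravo yes -> prepared; nova yes -> prepared; lumen yes -> prepared

Answer: ember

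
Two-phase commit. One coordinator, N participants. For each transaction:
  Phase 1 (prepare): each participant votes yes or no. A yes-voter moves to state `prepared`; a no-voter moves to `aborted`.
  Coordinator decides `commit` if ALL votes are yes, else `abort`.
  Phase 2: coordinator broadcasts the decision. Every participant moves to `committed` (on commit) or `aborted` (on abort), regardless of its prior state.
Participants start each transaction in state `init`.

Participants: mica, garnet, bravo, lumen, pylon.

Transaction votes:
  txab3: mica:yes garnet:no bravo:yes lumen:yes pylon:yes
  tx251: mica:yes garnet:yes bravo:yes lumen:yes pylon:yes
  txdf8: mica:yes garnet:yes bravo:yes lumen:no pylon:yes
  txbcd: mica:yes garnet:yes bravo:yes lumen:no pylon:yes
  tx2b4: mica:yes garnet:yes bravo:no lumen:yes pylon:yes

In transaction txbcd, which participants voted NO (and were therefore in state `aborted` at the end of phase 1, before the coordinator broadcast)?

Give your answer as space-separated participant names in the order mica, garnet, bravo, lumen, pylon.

Txn txbcd phase 1: mica yes -> prepared; garnet yes -> prepared; bravo yes -> prepared; lumen no -> aborted; pylon yes -> prepared

Answer: lumen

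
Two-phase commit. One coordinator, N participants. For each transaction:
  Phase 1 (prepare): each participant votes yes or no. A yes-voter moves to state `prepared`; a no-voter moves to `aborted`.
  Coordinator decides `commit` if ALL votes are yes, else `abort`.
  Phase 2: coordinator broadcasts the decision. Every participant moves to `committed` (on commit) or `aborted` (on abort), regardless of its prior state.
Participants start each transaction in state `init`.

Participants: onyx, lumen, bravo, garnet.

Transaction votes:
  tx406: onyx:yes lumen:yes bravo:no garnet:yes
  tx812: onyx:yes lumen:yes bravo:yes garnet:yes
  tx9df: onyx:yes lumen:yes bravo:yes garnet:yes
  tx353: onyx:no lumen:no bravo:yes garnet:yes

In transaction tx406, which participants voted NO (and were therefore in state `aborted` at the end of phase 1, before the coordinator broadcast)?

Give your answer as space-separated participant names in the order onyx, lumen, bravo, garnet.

Txn tx406 phase 1: onyx yes -> prepared; lumen yes -> prepared; bravo no -> aborted; garnet yes -> prepared

Answer: bravo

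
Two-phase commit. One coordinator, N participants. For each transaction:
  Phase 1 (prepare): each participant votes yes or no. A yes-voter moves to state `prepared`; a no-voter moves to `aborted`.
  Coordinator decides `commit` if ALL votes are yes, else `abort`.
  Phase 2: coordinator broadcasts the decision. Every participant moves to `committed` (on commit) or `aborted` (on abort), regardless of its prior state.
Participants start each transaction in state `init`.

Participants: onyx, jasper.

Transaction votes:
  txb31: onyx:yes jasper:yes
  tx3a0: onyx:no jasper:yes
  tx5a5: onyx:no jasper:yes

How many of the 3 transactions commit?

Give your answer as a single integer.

txb31: all yes -> commit (commits=1)
tx3a0: no from onyx -> abort (commits=1)
tx5a5: no from onyx -> abort (commits=1)

Answer: 1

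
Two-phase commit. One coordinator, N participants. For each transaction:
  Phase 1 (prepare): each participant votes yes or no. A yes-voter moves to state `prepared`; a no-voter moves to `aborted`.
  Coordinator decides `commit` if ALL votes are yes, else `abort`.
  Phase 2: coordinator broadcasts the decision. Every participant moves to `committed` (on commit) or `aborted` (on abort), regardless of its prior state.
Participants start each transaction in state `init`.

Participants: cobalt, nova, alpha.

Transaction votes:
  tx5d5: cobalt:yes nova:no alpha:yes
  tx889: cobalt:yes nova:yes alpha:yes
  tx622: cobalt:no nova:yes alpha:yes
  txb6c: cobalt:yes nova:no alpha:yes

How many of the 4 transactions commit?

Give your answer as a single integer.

tx5d5: no from nova -> abort (commits=0)
tx889: all yes -> commit (commits=1)
tx622: no from cobalt -> abort (commits=1)
txb6c: no from nova -> abort (commits=1)

Answer: 1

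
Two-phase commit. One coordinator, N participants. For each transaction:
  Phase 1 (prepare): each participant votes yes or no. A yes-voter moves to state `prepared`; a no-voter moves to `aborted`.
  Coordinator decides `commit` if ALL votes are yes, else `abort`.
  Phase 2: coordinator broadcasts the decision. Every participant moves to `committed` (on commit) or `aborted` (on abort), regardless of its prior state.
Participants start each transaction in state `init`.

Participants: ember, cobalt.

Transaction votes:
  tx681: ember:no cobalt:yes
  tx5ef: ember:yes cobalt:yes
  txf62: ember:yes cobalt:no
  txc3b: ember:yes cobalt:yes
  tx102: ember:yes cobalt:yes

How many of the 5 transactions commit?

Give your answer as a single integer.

tx681: no from ember -> abort (commits=0)
tx5ef: all yes -> commit (commits=1)
txf62: no from cobalt -> abort (commits=1)
txc3b: all yes -> commit (commits=2)
tx102: all yes -> commit (commits=3)

Answer: 3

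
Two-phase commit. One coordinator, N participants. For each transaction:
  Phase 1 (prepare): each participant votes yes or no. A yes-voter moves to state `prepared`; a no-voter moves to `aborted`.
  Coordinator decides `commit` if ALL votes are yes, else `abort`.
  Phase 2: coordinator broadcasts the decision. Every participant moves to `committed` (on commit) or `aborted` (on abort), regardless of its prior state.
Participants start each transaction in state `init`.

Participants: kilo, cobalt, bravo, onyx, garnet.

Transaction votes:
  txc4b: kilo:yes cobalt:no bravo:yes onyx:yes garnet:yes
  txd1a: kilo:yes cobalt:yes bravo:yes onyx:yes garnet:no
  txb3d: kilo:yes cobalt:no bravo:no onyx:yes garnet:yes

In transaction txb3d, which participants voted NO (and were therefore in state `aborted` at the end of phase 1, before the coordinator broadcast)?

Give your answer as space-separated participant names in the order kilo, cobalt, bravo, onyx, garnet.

Txn txb3d phase 1: kilo yes -> prepared; cobalt no -> aborted; bravo no -> aborted; onyx yes -> prepared; garnet yes -> prepared

Answer: cobalt bravo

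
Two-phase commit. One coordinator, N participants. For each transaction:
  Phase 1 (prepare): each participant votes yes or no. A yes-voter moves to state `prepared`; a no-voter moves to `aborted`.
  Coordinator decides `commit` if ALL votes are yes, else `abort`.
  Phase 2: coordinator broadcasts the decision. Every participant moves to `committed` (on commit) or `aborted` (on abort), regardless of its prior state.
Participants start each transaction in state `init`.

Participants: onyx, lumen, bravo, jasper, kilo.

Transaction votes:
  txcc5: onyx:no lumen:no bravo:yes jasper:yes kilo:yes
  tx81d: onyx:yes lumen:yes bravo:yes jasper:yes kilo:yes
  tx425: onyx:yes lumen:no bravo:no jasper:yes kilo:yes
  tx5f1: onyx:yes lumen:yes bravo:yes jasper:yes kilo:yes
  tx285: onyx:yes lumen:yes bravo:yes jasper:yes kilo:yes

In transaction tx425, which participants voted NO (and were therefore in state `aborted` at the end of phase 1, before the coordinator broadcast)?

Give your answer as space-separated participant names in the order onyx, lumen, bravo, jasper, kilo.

Txn tx425 phase 1: onyx yes -> prepared; lumen no -> aborted; bravo no -> aborted; jasper yes -> prepared; kilo yes -> prepared

Answer: lumen bravo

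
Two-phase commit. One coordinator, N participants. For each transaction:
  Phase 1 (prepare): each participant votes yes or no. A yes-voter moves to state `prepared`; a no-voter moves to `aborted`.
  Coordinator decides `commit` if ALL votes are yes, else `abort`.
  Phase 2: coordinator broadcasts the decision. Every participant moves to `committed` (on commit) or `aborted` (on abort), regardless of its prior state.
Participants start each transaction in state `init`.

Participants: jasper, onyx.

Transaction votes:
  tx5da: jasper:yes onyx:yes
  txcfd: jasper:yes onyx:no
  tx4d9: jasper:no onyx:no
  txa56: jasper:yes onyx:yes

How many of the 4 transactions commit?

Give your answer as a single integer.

Answer: 2

Derivation:
tx5da: all yes -> commit (commits=1)
txcfd: no from onyx -> abort (commits=1)
tx4d9: no from jasper, onyx -> abort (commits=1)
txa56: all yes -> commit (commits=2)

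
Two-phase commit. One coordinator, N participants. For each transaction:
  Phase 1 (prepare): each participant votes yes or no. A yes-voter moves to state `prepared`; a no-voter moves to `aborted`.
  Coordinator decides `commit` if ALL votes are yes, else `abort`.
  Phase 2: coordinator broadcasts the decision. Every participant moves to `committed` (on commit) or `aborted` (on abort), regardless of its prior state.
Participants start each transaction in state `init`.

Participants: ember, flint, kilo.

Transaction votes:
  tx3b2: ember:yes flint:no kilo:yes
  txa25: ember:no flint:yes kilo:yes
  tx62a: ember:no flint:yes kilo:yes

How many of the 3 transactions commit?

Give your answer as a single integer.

tx3b2: no from flint -> abort (commits=0)
txa25: no from ember -> abort (commits=0)
tx62a: no from ember -> abort (commits=0)

Answer: 0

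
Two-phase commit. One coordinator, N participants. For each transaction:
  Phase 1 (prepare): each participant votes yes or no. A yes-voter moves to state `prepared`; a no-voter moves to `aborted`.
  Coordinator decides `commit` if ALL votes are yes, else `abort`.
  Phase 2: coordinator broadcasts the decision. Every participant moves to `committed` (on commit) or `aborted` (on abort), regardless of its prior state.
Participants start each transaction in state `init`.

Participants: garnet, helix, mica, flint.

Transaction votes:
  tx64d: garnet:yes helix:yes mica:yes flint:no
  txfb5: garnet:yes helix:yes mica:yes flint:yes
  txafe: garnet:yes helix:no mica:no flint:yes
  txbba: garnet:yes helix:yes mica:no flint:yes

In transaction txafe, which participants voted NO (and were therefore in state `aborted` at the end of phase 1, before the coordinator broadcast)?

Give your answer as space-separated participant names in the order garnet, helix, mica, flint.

Txn txafe phase 1: garnet yes -> prepared; helix no -> aborted; mica no -> aborted; flint yes -> prepared

Answer: helix mica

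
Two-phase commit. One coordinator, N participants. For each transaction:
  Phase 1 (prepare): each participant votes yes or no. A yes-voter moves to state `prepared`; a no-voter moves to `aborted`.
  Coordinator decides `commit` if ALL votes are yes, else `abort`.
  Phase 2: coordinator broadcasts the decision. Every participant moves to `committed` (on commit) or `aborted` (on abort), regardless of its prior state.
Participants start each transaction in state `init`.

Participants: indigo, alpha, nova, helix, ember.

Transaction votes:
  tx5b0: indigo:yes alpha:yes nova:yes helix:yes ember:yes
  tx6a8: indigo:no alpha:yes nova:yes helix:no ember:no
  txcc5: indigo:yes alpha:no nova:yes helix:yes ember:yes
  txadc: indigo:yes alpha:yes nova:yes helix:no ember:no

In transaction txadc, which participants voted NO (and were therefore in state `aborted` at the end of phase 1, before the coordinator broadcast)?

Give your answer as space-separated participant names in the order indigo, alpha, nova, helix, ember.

Txn txadc phase 1: indigo yes -> prepared; alpha yes -> prepared; nova yes -> prepared; helix no -> aborted; ember no -> aborted

Answer: helix ember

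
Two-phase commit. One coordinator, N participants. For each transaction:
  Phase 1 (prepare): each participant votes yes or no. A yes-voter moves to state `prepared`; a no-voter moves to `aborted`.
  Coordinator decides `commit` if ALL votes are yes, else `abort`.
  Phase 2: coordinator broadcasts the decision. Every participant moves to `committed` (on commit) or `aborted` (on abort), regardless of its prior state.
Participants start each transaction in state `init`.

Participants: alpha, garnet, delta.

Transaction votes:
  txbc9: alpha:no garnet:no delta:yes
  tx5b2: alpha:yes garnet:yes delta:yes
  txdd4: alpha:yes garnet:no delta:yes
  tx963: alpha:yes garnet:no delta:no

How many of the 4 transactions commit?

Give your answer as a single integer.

Answer: 1

Derivation:
txbc9: no from alpha, garnet -> abort (commits=0)
tx5b2: all yes -> commit (commits=1)
txdd4: no from garnet -> abort (commits=1)
tx963: no from garnet, delta -> abort (commits=1)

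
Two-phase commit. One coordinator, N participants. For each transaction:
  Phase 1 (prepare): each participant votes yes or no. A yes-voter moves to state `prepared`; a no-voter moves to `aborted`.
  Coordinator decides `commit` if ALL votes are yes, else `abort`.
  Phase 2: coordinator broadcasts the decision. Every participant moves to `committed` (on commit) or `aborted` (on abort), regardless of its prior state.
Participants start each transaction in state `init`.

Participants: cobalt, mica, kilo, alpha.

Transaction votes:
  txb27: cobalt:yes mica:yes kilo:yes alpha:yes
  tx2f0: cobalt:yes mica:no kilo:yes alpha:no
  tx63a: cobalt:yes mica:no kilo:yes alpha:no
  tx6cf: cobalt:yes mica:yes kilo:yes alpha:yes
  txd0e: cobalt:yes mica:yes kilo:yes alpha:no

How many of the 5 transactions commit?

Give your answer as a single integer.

Answer: 2

Derivation:
txb27: all yes -> commit (commits=1)
tx2f0: no from mica, alpha -> abort (commits=1)
tx63a: no from mica, alpha -> abort (commits=1)
tx6cf: all yes -> commit (commits=2)
txd0e: no from alpha -> abort (commits=2)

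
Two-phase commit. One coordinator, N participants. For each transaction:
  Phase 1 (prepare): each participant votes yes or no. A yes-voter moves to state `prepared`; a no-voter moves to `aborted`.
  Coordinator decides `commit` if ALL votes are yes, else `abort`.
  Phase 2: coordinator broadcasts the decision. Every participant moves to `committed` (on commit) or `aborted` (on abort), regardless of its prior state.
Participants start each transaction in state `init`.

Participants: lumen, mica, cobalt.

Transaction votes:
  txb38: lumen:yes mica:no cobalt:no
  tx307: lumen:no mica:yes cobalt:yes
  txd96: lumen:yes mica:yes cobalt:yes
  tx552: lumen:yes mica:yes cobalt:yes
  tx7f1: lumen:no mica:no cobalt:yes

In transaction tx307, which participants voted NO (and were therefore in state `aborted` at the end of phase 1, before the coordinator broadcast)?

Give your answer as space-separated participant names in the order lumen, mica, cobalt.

Txn tx307 phase 1: lumen no -> aborted; mica yes -> prepared; cobalt yes -> prepared

Answer: lumen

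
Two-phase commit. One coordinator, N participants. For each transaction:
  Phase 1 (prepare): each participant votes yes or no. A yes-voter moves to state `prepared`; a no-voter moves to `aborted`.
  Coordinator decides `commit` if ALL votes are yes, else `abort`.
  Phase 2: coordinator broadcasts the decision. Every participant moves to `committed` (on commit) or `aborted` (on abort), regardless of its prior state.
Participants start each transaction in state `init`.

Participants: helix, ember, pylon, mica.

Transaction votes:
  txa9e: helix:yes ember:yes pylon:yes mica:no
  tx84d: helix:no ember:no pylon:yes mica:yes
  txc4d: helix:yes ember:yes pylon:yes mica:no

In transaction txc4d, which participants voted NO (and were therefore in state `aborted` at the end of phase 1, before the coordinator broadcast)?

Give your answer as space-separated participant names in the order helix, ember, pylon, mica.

Txn txc4d phase 1: helix yes -> prepared; ember yes -> prepared; pylon yes -> prepared; mica no -> aborted

Answer: mica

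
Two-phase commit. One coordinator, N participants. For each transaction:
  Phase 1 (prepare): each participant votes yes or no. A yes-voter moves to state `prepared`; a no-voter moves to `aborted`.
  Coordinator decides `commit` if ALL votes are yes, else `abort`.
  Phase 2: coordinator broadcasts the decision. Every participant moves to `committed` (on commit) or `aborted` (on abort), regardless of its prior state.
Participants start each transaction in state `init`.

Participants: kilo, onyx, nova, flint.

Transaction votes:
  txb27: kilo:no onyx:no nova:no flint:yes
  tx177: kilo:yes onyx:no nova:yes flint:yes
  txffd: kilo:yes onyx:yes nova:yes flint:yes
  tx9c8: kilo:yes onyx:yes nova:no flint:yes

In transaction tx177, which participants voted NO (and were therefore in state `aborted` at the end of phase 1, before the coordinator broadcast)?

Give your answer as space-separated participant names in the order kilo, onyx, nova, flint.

Txn tx177 phase 1: kilo yes -> prepared; onyx no -> aborted; nova yes -> prepared; flint yes -> prepared

Answer: onyx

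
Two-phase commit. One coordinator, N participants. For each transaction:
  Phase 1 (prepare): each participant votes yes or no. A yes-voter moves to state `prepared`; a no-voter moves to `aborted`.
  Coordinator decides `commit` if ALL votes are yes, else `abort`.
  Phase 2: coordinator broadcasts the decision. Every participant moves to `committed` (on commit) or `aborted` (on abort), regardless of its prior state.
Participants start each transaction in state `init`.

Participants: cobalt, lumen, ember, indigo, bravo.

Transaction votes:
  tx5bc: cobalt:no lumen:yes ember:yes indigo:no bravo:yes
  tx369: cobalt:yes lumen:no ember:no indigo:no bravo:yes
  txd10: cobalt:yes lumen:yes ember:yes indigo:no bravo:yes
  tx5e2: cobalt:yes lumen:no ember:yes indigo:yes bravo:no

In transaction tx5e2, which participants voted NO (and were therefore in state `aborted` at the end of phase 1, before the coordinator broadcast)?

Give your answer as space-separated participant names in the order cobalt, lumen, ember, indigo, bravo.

Answer: lumen bravo

Derivation:
Txn tx5e2 phase 1: cobalt yes -> prepared; lumen no -> aborted; ember yes -> prepared; indigo yes -> prepared; bravo no -> aborted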